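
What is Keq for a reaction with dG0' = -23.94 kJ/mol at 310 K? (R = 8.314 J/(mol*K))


Keq = exp(-dG0 * 1000 / (R * T))
Keq = exp(-(-23.94) * 1000 / (8.314 * 310))
Keq = 10814.536

10814.536


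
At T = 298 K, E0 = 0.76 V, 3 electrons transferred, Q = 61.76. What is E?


E = E0 - (RT/nF) * ln(Q)
E = 0.76 - (8.314 * 298 / (3 * 96485)) * ln(61.76)
E = 0.7247 V

0.7247 V


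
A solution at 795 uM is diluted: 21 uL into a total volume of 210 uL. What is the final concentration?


C2 = C1 * V1 / V2
C2 = 795 * 21 / 210
C2 = 79.5 uM

79.5 uM


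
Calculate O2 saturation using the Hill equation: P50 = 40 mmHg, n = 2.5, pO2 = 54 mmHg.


Y = pO2^n / (P50^n + pO2^n)
Y = 54^2.5 / (40^2.5 + 54^2.5)
Y = 67.92%

67.92%


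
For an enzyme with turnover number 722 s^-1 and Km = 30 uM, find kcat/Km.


Catalytic efficiency = kcat / Km
= 722 / 30
= 24.0667 uM^-1*s^-1

24.0667 uM^-1*s^-1


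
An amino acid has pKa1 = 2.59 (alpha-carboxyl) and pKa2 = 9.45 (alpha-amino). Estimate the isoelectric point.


pI = (pKa1 + pKa2) / 2
pI = (2.59 + 9.45) / 2
pI = 6.02

6.02


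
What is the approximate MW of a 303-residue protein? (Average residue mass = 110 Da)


MW = n_residues * 110 Da
MW = 303 * 110
MW = 33330 Da

33330 Da


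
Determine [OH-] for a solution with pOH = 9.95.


[OH-] = 10^(-pOH)
[OH-] = 10^(-9.95)
[OH-] = 1.122e-10 M

1.122e-10 M


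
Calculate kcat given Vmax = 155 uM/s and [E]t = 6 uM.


kcat = Vmax / [E]t
kcat = 155 / 6
kcat = 25.8333 s^-1

25.8333 s^-1


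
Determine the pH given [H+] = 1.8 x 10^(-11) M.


pH = -log10([H+])
pH = -log10(1.8 x 10^(-11))
pH = 10.7447

10.7447


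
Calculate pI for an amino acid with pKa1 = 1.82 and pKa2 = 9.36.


pI = (pKa1 + pKa2) / 2
pI = (1.82 + 9.36) / 2
pI = 5.59

5.59


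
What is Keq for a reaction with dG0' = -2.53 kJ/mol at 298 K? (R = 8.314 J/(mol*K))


Keq = exp(-dG0 * 1000 / (R * T))
Keq = exp(-(-2.53) * 1000 / (8.314 * 298))
Keq = 2.7764

2.7764


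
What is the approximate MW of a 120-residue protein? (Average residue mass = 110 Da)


MW = n_residues * 110 Da
MW = 120 * 110
MW = 13200 Da

13200 Da


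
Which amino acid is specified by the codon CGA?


Standard genetic code lookup.
Codon CGA -> Arg

Arg


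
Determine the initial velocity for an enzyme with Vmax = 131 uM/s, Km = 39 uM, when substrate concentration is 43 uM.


v = Vmax * [S] / (Km + [S])
v = 131 * 43 / (39 + 43)
v = 68.6951 uM/s

68.6951 uM/s


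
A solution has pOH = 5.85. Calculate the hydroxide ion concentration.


[OH-] = 10^(-pOH)
[OH-] = 10^(-5.85)
[OH-] = 1.413e-06 M

1.413e-06 M


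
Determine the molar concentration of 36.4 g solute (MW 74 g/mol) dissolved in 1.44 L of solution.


C = (mass / MW) / volume
C = (36.4 / 74) / 1.44
C = 0.3416 M

0.3416 M


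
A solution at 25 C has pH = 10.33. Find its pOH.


pOH = 14 - pH
pOH = 14 - 10.33
pOH = 3.67

3.67


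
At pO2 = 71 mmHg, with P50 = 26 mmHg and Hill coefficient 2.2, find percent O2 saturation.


Y = pO2^n / (P50^n + pO2^n)
Y = 71^2.2 / (26^2.2 + 71^2.2)
Y = 90.12%

90.12%


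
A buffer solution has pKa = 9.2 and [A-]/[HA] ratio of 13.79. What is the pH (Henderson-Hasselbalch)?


pH = pKa + log10([A-]/[HA])
pH = 9.2 + log10(13.79)
pH = 10.3396

10.3396


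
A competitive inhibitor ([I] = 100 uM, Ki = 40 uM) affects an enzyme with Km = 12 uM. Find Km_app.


Km_app = Km * (1 + [I]/Ki)
Km_app = 12 * (1 + 100/40)
Km_app = 42.0 uM

42.0 uM


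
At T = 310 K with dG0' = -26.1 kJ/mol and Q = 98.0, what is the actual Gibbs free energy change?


dG = dG0' + RT * ln(Q) / 1000
dG = -26.1 + 8.314 * 310 * ln(98.0) / 1000
dG = -14.283 kJ/mol

-14.283 kJ/mol


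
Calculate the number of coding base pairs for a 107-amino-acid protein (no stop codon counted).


Each amino acid = 1 codon = 3 bp
bp = 107 * 3 = 321 bp

321 bp


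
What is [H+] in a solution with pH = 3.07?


[H+] = 10^(-pH)
[H+] = 10^(-3.07)
[H+] = 8.511e-04 M

8.511e-04 M


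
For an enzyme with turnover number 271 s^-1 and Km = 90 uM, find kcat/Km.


Catalytic efficiency = kcat / Km
= 271 / 90
= 3.0111 uM^-1*s^-1

3.0111 uM^-1*s^-1


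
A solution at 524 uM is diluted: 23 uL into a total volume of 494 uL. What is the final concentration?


C2 = C1 * V1 / V2
C2 = 524 * 23 / 494
C2 = 24.3968 uM

24.3968 uM


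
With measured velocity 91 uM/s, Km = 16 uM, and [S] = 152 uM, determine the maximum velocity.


Vmax = v * (Km + [S]) / [S]
Vmax = 91 * (16 + 152) / 152
Vmax = 100.5789 uM/s

100.5789 uM/s


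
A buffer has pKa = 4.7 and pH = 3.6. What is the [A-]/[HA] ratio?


[A-]/[HA] = 10^(pH - pKa)
= 10^(3.6 - 4.7)
= 0.0794

0.0794


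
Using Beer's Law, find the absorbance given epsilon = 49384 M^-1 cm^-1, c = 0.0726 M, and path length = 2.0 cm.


A = epsilon * c * l
A = 49384 * 0.0726 * 2.0
A = 7170.5568

7170.5568


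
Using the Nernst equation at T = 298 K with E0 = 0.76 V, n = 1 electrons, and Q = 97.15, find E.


E = E0 - (RT/nF) * ln(Q)
E = 0.76 - (8.314 * 298 / (1 * 96485)) * ln(97.15)
E = 0.6425 V

0.6425 V


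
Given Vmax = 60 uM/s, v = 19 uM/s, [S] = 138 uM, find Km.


Km = [S] * (Vmax - v) / v
Km = 138 * (60 - 19) / 19
Km = 297.7895 uM

297.7895 uM


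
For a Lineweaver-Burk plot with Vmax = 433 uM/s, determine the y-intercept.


y-intercept = 1/Vmax
= 1/433
= 0.0023 s/uM

0.0023 s/uM


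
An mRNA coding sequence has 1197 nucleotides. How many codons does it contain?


codons = nucleotides / 3
codons = 1197 / 3 = 399

399


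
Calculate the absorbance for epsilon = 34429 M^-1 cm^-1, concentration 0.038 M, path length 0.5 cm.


A = epsilon * c * l
A = 34429 * 0.038 * 0.5
A = 654.151

654.151


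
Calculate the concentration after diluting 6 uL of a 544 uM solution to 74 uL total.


C2 = C1 * V1 / V2
C2 = 544 * 6 / 74
C2 = 44.1081 uM

44.1081 uM


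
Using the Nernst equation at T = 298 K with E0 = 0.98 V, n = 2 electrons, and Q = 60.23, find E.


E = E0 - (RT/nF) * ln(Q)
E = 0.98 - (8.314 * 298 / (2 * 96485)) * ln(60.23)
E = 0.9274 V

0.9274 V


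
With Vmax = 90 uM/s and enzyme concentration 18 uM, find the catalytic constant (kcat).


kcat = Vmax / [E]t
kcat = 90 / 18
kcat = 5.0 s^-1

5.0 s^-1


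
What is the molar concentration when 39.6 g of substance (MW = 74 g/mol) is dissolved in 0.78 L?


C = (mass / MW) / volume
C = (39.6 / 74) / 0.78
C = 0.6861 M

0.6861 M


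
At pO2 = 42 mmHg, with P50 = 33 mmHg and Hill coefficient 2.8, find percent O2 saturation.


Y = pO2^n / (P50^n + pO2^n)
Y = 42^2.8 / (33^2.8 + 42^2.8)
Y = 66.27%

66.27%


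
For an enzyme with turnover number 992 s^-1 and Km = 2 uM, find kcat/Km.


Catalytic efficiency = kcat / Km
= 992 / 2
= 496.0 uM^-1*s^-1

496.0 uM^-1*s^-1


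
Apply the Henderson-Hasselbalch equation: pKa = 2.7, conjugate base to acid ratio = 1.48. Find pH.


pH = pKa + log10([A-]/[HA])
pH = 2.7 + log10(1.48)
pH = 2.8703

2.8703


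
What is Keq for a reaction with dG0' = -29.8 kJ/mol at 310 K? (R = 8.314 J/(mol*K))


Keq = exp(-dG0 * 1000 / (R * T))
Keq = exp(-(-29.8) * 1000 / (8.314 * 310))
Keq = 105062.2622

105062.2622


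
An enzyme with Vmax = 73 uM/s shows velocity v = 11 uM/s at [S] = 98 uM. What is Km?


Km = [S] * (Vmax - v) / v
Km = 98 * (73 - 11) / 11
Km = 552.3636 uM

552.3636 uM


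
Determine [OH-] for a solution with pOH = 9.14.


[OH-] = 10^(-pOH)
[OH-] = 10^(-9.14)
[OH-] = 7.244e-10 M

7.244e-10 M


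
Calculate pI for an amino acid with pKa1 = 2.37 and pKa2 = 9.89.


pI = (pKa1 + pKa2) / 2
pI = (2.37 + 9.89) / 2
pI = 6.13

6.13


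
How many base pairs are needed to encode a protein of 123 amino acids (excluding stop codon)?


Each amino acid = 1 codon = 3 bp
bp = 123 * 3 = 369 bp

369 bp


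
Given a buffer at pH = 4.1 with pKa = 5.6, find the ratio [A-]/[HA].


[A-]/[HA] = 10^(pH - pKa)
= 10^(4.1 - 5.6)
= 0.0316

0.0316


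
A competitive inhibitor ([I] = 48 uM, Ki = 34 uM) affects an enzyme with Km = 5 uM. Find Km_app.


Km_app = Km * (1 + [I]/Ki)
Km_app = 5 * (1 + 48/34)
Km_app = 12.0588 uM

12.0588 uM


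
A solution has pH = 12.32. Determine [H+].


[H+] = 10^(-pH)
[H+] = 10^(-12.32)
[H+] = 4.786e-13 M

4.786e-13 M


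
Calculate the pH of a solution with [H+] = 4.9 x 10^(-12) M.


pH = -log10([H+])
pH = -log10(4.9 x 10^(-12))
pH = 11.3098

11.3098


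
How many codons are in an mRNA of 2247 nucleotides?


codons = nucleotides / 3
codons = 2247 / 3 = 749

749


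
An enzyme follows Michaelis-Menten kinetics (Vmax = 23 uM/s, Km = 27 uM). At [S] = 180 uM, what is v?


v = Vmax * [S] / (Km + [S])
v = 23 * 180 / (27 + 180)
v = 20.0 uM/s

20.0 uM/s


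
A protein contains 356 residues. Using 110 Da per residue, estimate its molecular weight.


MW = n_residues * 110 Da
MW = 356 * 110
MW = 39160 Da

39160 Da


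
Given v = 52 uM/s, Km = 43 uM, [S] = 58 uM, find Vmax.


Vmax = v * (Km + [S]) / [S]
Vmax = 52 * (43 + 58) / 58
Vmax = 90.5517 uM/s

90.5517 uM/s


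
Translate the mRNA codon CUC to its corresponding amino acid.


Standard genetic code lookup.
Codon CUC -> Leu

Leu


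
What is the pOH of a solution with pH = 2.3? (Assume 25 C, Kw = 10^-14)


pOH = 14 - pH
pOH = 14 - 2.3
pOH = 11.7

11.7


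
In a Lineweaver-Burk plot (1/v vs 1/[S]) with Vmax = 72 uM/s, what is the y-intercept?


y-intercept = 1/Vmax
= 1/72
= 0.0139 s/uM

0.0139 s/uM


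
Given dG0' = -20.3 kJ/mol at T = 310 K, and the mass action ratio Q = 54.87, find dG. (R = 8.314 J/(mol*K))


dG = dG0' + RT * ln(Q) / 1000
dG = -20.3 + 8.314 * 310 * ln(54.87) / 1000
dG = -9.9778 kJ/mol

-9.9778 kJ/mol


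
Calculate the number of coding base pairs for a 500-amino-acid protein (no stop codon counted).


Each amino acid = 1 codon = 3 bp
bp = 500 * 3 = 1500 bp

1500 bp


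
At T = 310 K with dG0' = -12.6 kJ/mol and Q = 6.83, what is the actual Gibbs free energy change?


dG = dG0' + RT * ln(Q) / 1000
dG = -12.6 + 8.314 * 310 * ln(6.83) / 1000
dG = -7.6481 kJ/mol

-7.6481 kJ/mol


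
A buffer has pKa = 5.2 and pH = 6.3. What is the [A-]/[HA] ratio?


[A-]/[HA] = 10^(pH - pKa)
= 10^(6.3 - 5.2)
= 12.5893

12.5893


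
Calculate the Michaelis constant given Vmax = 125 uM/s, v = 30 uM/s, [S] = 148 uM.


Km = [S] * (Vmax - v) / v
Km = 148 * (125 - 30) / 30
Km = 468.6667 uM

468.6667 uM


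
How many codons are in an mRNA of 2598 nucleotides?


codons = nucleotides / 3
codons = 2598 / 3 = 866

866


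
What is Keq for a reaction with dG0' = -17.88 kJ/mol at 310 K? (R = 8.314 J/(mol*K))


Keq = exp(-dG0 * 1000 / (R * T))
Keq = exp(-(-17.88) * 1000 / (8.314 * 310))
Keq = 1030.0731

1030.0731


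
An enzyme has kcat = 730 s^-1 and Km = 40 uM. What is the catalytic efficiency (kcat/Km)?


Catalytic efficiency = kcat / Km
= 730 / 40
= 18.25 uM^-1*s^-1

18.25 uM^-1*s^-1


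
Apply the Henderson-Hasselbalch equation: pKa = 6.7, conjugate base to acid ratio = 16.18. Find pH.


pH = pKa + log10([A-]/[HA])
pH = 6.7 + log10(16.18)
pH = 7.909

7.909


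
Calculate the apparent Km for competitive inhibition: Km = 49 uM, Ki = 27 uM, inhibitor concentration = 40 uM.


Km_app = Km * (1 + [I]/Ki)
Km_app = 49 * (1 + 40/27)
Km_app = 121.5926 uM

121.5926 uM


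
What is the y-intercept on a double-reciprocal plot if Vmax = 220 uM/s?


y-intercept = 1/Vmax
= 1/220
= 0.0045 s/uM

0.0045 s/uM


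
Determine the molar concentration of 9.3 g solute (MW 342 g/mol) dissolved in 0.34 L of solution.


C = (mass / MW) / volume
C = (9.3 / 342) / 0.34
C = 0.08 M

0.08 M


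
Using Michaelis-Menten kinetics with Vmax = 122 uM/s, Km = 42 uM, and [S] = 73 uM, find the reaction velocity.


v = Vmax * [S] / (Km + [S])
v = 122 * 73 / (42 + 73)
v = 77.4435 uM/s

77.4435 uM/s


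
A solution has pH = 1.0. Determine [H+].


[H+] = 10^(-pH)
[H+] = 10^(-1.0)
[H+] = 0.1 M

0.1 M


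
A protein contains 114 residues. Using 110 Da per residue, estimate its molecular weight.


MW = n_residues * 110 Da
MW = 114 * 110
MW = 12540 Da

12540 Da


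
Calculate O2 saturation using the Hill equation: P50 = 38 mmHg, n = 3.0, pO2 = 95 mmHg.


Y = pO2^n / (P50^n + pO2^n)
Y = 95^3.0 / (38^3.0 + 95^3.0)
Y = 93.98%

93.98%


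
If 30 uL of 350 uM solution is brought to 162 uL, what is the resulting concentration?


C2 = C1 * V1 / V2
C2 = 350 * 30 / 162
C2 = 64.8148 uM

64.8148 uM


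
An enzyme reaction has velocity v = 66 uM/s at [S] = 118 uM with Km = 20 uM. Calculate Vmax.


Vmax = v * (Km + [S]) / [S]
Vmax = 66 * (20 + 118) / 118
Vmax = 77.1864 uM/s

77.1864 uM/s


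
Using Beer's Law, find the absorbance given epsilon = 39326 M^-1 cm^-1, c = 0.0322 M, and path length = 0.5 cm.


A = epsilon * c * l
A = 39326 * 0.0322 * 0.5
A = 633.1486

633.1486


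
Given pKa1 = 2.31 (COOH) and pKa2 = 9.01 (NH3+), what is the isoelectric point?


pI = (pKa1 + pKa2) / 2
pI = (2.31 + 9.01) / 2
pI = 5.66

5.66


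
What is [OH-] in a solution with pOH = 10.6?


[OH-] = 10^(-pOH)
[OH-] = 10^(-10.6)
[OH-] = 2.512e-11 M

2.512e-11 M


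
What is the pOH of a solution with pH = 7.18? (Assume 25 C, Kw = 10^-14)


pOH = 14 - pH
pOH = 14 - 7.18
pOH = 6.82

6.82


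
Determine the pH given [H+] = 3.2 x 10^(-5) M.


pH = -log10([H+])
pH = -log10(3.2 x 10^(-5))
pH = 4.4949

4.4949


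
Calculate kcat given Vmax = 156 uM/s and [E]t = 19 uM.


kcat = Vmax / [E]t
kcat = 156 / 19
kcat = 8.2105 s^-1

8.2105 s^-1


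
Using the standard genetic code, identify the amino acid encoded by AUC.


Standard genetic code lookup.
Codon AUC -> Ile

Ile


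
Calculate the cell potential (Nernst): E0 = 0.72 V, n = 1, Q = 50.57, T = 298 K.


E = E0 - (RT/nF) * ln(Q)
E = 0.72 - (8.314 * 298 / (1 * 96485)) * ln(50.57)
E = 0.6193 V

0.6193 V


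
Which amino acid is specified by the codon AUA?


Standard genetic code lookup.
Codon AUA -> Ile

Ile


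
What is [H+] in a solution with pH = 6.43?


[H+] = 10^(-pH)
[H+] = 10^(-6.43)
[H+] = 3.715e-07 M

3.715e-07 M


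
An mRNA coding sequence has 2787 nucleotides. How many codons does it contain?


codons = nucleotides / 3
codons = 2787 / 3 = 929

929


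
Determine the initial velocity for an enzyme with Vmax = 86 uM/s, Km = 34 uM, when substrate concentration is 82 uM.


v = Vmax * [S] / (Km + [S])
v = 86 * 82 / (34 + 82)
v = 60.7931 uM/s

60.7931 uM/s


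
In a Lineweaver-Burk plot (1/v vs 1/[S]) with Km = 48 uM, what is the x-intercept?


x-intercept = -1/Km
= -1/48
= -0.0208 1/uM

-0.0208 1/uM


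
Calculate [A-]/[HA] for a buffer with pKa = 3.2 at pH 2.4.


[A-]/[HA] = 10^(pH - pKa)
= 10^(2.4 - 3.2)
= 0.1585

0.1585


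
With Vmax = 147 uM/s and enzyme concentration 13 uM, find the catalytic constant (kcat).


kcat = Vmax / [E]t
kcat = 147 / 13
kcat = 11.3077 s^-1

11.3077 s^-1


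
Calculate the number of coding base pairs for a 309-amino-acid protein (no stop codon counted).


Each amino acid = 1 codon = 3 bp
bp = 309 * 3 = 927 bp

927 bp


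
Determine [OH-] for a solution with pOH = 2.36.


[OH-] = 10^(-pOH)
[OH-] = 10^(-2.36)
[OH-] = 0.0044 M

0.0044 M


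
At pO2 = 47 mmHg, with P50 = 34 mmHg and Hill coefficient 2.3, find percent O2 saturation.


Y = pO2^n / (P50^n + pO2^n)
Y = 47^2.3 / (34^2.3 + 47^2.3)
Y = 67.8%

67.8%


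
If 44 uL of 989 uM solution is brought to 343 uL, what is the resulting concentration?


C2 = C1 * V1 / V2
C2 = 989 * 44 / 343
C2 = 126.8688 uM

126.8688 uM


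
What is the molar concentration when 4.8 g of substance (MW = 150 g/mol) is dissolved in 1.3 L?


C = (mass / MW) / volume
C = (4.8 / 150) / 1.3
C = 0.0246 M

0.0246 M


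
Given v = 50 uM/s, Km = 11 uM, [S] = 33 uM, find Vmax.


Vmax = v * (Km + [S]) / [S]
Vmax = 50 * (11 + 33) / 33
Vmax = 66.6667 uM/s

66.6667 uM/s


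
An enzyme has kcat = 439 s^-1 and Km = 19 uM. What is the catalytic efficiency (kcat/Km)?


Catalytic efficiency = kcat / Km
= 439 / 19
= 23.1053 uM^-1*s^-1

23.1053 uM^-1*s^-1


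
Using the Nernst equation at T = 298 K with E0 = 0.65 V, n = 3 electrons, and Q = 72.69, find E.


E = E0 - (RT/nF) * ln(Q)
E = 0.65 - (8.314 * 298 / (3 * 96485)) * ln(72.69)
E = 0.6133 V

0.6133 V


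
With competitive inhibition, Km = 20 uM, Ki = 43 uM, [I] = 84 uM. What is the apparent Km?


Km_app = Km * (1 + [I]/Ki)
Km_app = 20 * (1 + 84/43)
Km_app = 59.0698 uM

59.0698 uM


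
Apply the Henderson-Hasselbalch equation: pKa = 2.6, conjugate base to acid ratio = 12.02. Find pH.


pH = pKa + log10([A-]/[HA])
pH = 2.6 + log10(12.02)
pH = 3.6799

3.6799


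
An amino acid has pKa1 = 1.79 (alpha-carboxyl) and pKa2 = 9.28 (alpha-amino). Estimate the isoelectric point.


pI = (pKa1 + pKa2) / 2
pI = (1.79 + 9.28) / 2
pI = 5.535

5.535


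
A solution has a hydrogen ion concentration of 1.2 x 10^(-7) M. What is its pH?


pH = -log10([H+])
pH = -log10(1.2 x 10^(-7))
pH = 6.9208

6.9208


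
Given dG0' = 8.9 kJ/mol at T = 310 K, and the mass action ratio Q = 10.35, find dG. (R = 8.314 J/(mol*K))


dG = dG0' + RT * ln(Q) / 1000
dG = 8.9 + 8.314 * 310 * ln(10.35) / 1000
dG = 14.9232 kJ/mol

14.9232 kJ/mol


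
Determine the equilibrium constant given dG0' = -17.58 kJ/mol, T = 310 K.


Keq = exp(-dG0 * 1000 / (R * T))
Keq = exp(-(-17.58) * 1000 / (8.314 * 310))
Keq = 916.8886

916.8886


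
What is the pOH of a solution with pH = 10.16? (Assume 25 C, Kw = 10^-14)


pOH = 14 - pH
pOH = 14 - 10.16
pOH = 3.84

3.84


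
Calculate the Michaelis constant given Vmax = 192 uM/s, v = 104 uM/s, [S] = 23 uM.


Km = [S] * (Vmax - v) / v
Km = 23 * (192 - 104) / 104
Km = 19.4615 uM

19.4615 uM


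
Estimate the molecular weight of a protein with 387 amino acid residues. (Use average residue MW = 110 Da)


MW = n_residues * 110 Da
MW = 387 * 110
MW = 42570 Da

42570 Da


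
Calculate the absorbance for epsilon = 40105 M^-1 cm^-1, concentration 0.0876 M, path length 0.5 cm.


A = epsilon * c * l
A = 40105 * 0.0876 * 0.5
A = 1756.599

1756.599


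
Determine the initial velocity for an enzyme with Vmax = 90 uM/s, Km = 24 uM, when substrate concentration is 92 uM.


v = Vmax * [S] / (Km + [S])
v = 90 * 92 / (24 + 92)
v = 71.3793 uM/s

71.3793 uM/s


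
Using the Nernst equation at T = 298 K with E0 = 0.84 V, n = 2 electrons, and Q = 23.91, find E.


E = E0 - (RT/nF) * ln(Q)
E = 0.84 - (8.314 * 298 / (2 * 96485)) * ln(23.91)
E = 0.7992 V

0.7992 V


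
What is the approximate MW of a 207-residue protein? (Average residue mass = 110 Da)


MW = n_residues * 110 Da
MW = 207 * 110
MW = 22770 Da

22770 Da


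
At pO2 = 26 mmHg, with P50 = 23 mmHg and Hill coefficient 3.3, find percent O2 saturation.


Y = pO2^n / (P50^n + pO2^n)
Y = 26^3.3 / (23^3.3 + 26^3.3)
Y = 59.98%

59.98%


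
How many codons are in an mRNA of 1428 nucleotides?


codons = nucleotides / 3
codons = 1428 / 3 = 476

476


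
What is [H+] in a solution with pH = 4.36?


[H+] = 10^(-pH)
[H+] = 10^(-4.36)
[H+] = 4.365e-05 M

4.365e-05 M


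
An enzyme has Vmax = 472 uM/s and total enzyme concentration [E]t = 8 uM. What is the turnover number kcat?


kcat = Vmax / [E]t
kcat = 472 / 8
kcat = 59.0 s^-1

59.0 s^-1


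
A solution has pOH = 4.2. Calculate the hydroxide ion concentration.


[OH-] = 10^(-pOH)
[OH-] = 10^(-4.2)
[OH-] = 6.310e-05 M

6.310e-05 M


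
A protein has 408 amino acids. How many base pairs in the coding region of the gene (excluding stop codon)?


Each amino acid = 1 codon = 3 bp
bp = 408 * 3 = 1224 bp

1224 bp


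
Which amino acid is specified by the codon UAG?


Standard genetic code lookup.
Codon UAG -> Stop

Stop


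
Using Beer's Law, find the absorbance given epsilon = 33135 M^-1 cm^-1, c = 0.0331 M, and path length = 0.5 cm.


A = epsilon * c * l
A = 33135 * 0.0331 * 0.5
A = 548.3842

548.3842


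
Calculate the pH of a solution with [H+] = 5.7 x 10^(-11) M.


pH = -log10([H+])
pH = -log10(5.7 x 10^(-11))
pH = 10.2441

10.2441


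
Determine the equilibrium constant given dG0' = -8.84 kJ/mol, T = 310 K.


Keq = exp(-dG0 * 1000 / (R * T))
Keq = exp(-(-8.84) * 1000 / (8.314 * 310))
Keq = 30.8733

30.8733


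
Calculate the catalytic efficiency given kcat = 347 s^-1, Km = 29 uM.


Catalytic efficiency = kcat / Km
= 347 / 29
= 11.9655 uM^-1*s^-1

11.9655 uM^-1*s^-1


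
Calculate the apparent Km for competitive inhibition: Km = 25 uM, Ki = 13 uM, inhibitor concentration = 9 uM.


Km_app = Km * (1 + [I]/Ki)
Km_app = 25 * (1 + 9/13)
Km_app = 42.3077 uM

42.3077 uM


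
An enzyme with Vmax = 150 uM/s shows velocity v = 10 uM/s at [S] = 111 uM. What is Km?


Km = [S] * (Vmax - v) / v
Km = 111 * (150 - 10) / 10
Km = 1554.0 uM

1554.0 uM


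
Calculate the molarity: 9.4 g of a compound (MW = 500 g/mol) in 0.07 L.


C = (mass / MW) / volume
C = (9.4 / 500) / 0.07
C = 0.2686 M

0.2686 M


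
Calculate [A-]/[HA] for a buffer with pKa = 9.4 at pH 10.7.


[A-]/[HA] = 10^(pH - pKa)
= 10^(10.7 - 9.4)
= 19.9526

19.9526


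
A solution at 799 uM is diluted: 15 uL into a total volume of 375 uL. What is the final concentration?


C2 = C1 * V1 / V2
C2 = 799 * 15 / 375
C2 = 31.96 uM

31.96 uM


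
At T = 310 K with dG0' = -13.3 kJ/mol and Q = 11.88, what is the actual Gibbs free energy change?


dG = dG0' + RT * ln(Q) / 1000
dG = -13.3 + 8.314 * 310 * ln(11.88) / 1000
dG = -6.9215 kJ/mol

-6.9215 kJ/mol


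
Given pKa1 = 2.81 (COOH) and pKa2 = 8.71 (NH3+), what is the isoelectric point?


pI = (pKa1 + pKa2) / 2
pI = (2.81 + 8.71) / 2
pI = 5.76

5.76


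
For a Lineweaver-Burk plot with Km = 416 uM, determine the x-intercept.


x-intercept = -1/Km
= -1/416
= -0.0024 1/uM

-0.0024 1/uM


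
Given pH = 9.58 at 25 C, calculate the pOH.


pOH = 14 - pH
pOH = 14 - 9.58
pOH = 4.42

4.42


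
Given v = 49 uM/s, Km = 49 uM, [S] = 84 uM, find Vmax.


Vmax = v * (Km + [S]) / [S]
Vmax = 49 * (49 + 84) / 84
Vmax = 77.5833 uM/s

77.5833 uM/s


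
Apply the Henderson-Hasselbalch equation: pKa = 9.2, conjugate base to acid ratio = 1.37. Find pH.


pH = pKa + log10([A-]/[HA])
pH = 9.2 + log10(1.37)
pH = 9.3367

9.3367


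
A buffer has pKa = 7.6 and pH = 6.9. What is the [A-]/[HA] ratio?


[A-]/[HA] = 10^(pH - pKa)
= 10^(6.9 - 7.6)
= 0.1995

0.1995


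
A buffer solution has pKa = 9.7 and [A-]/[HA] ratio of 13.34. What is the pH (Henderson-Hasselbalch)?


pH = pKa + log10([A-]/[HA])
pH = 9.7 + log10(13.34)
pH = 10.8252

10.8252


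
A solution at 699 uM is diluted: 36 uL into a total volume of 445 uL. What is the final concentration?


C2 = C1 * V1 / V2
C2 = 699 * 36 / 445
C2 = 56.5483 uM

56.5483 uM


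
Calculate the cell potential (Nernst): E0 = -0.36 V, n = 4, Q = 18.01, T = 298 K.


E = E0 - (RT/nF) * ln(Q)
E = -0.36 - (8.314 * 298 / (4 * 96485)) * ln(18.01)
E = -0.3786 V

-0.3786 V


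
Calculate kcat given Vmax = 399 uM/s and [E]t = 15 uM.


kcat = Vmax / [E]t
kcat = 399 / 15
kcat = 26.6 s^-1

26.6 s^-1


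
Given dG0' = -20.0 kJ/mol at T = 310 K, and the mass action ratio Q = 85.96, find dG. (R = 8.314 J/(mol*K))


dG = dG0' + RT * ln(Q) / 1000
dG = -20.0 + 8.314 * 310 * ln(85.96) / 1000
dG = -8.5208 kJ/mol

-8.5208 kJ/mol


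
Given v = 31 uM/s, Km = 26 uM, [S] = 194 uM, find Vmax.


Vmax = v * (Km + [S]) / [S]
Vmax = 31 * (26 + 194) / 194
Vmax = 35.1546 uM/s

35.1546 uM/s


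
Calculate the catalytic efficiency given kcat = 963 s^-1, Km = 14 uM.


Catalytic efficiency = kcat / Km
= 963 / 14
= 68.7857 uM^-1*s^-1

68.7857 uM^-1*s^-1


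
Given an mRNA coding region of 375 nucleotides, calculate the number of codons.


codons = nucleotides / 3
codons = 375 / 3 = 125

125


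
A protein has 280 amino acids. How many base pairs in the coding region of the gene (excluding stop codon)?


Each amino acid = 1 codon = 3 bp
bp = 280 * 3 = 840 bp

840 bp


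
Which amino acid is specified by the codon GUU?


Standard genetic code lookup.
Codon GUU -> Val

Val


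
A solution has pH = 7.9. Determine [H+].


[H+] = 10^(-pH)
[H+] = 10^(-7.9)
[H+] = 1.259e-08 M

1.259e-08 M


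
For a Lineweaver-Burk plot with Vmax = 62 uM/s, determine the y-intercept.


y-intercept = 1/Vmax
= 1/62
= 0.0161 s/uM

0.0161 s/uM


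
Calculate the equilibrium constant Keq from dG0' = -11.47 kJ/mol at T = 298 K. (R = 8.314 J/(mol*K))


Keq = exp(-dG0 * 1000 / (R * T))
Keq = exp(-(-11.47) * 1000 / (8.314 * 298))
Keq = 102.4661

102.4661


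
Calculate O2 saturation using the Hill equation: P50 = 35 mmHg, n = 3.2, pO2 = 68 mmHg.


Y = pO2^n / (P50^n + pO2^n)
Y = 68^3.2 / (35^3.2 + 68^3.2)
Y = 89.33%

89.33%


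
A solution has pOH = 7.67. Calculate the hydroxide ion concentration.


[OH-] = 10^(-pOH)
[OH-] = 10^(-7.67)
[OH-] = 2.138e-08 M

2.138e-08 M


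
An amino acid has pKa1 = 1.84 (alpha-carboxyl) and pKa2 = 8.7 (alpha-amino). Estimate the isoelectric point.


pI = (pKa1 + pKa2) / 2
pI = (1.84 + 8.7) / 2
pI = 5.27

5.27


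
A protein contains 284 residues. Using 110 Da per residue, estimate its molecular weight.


MW = n_residues * 110 Da
MW = 284 * 110
MW = 31240 Da

31240 Da


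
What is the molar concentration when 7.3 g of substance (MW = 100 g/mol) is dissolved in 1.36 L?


C = (mass / MW) / volume
C = (7.3 / 100) / 1.36
C = 0.0537 M

0.0537 M


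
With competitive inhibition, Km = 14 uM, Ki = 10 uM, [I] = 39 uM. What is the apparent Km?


Km_app = Km * (1 + [I]/Ki)
Km_app = 14 * (1 + 39/10)
Km_app = 68.6 uM

68.6 uM


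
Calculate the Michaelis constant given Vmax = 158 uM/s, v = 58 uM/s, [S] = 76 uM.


Km = [S] * (Vmax - v) / v
Km = 76 * (158 - 58) / 58
Km = 131.0345 uM

131.0345 uM


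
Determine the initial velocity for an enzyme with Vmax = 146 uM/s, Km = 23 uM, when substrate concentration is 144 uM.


v = Vmax * [S] / (Km + [S])
v = 146 * 144 / (23 + 144)
v = 125.8922 uM/s

125.8922 uM/s


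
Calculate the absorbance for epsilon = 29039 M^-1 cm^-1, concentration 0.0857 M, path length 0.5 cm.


A = epsilon * c * l
A = 29039 * 0.0857 * 0.5
A = 1244.3211

1244.3211


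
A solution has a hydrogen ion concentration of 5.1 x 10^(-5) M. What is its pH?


pH = -log10([H+])
pH = -log10(5.1 x 10^(-5))
pH = 4.2924

4.2924


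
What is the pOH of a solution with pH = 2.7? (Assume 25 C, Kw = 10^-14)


pOH = 14 - pH
pOH = 14 - 2.7
pOH = 11.3

11.3


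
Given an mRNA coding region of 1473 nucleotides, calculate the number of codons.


codons = nucleotides / 3
codons = 1473 / 3 = 491

491


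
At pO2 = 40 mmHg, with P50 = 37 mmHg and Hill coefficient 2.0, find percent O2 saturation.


Y = pO2^n / (P50^n + pO2^n)
Y = 40^2.0 / (37^2.0 + 40^2.0)
Y = 53.89%

53.89%


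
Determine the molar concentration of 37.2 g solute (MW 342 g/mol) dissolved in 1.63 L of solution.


C = (mass / MW) / volume
C = (37.2 / 342) / 1.63
C = 0.0667 M

0.0667 M


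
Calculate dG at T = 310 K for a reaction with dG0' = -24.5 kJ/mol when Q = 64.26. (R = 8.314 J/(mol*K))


dG = dG0' + RT * ln(Q) / 1000
dG = -24.5 + 8.314 * 310 * ln(64.26) / 1000
dG = -13.7707 kJ/mol

-13.7707 kJ/mol


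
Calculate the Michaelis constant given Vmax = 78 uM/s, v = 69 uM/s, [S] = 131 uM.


Km = [S] * (Vmax - v) / v
Km = 131 * (78 - 69) / 69
Km = 17.087 uM

17.087 uM


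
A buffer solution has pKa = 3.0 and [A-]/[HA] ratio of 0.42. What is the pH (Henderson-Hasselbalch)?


pH = pKa + log10([A-]/[HA])
pH = 3.0 + log10(0.42)
pH = 2.6232

2.6232


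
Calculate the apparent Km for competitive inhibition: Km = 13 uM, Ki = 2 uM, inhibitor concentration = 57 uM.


Km_app = Km * (1 + [I]/Ki)
Km_app = 13 * (1 + 57/2)
Km_app = 383.5 uM

383.5 uM


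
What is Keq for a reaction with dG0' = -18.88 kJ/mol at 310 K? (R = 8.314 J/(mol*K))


Keq = exp(-dG0 * 1000 / (R * T))
Keq = exp(-(-18.88) * 1000 / (8.314 * 310))
Keq = 1518.3538

1518.3538


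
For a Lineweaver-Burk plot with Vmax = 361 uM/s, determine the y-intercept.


y-intercept = 1/Vmax
= 1/361
= 0.0028 s/uM

0.0028 s/uM


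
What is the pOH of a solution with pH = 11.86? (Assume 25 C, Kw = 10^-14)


pOH = 14 - pH
pOH = 14 - 11.86
pOH = 2.14

2.14


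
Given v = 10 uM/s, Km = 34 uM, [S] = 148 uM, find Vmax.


Vmax = v * (Km + [S]) / [S]
Vmax = 10 * (34 + 148) / 148
Vmax = 12.2973 uM/s

12.2973 uM/s


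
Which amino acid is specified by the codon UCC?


Standard genetic code lookup.
Codon UCC -> Ser

Ser


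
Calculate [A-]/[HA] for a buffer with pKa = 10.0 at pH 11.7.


[A-]/[HA] = 10^(pH - pKa)
= 10^(11.7 - 10.0)
= 50.1187

50.1187


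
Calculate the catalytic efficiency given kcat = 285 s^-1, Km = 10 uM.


Catalytic efficiency = kcat / Km
= 285 / 10
= 28.5 uM^-1*s^-1

28.5 uM^-1*s^-1


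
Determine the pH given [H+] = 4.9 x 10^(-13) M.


pH = -log10([H+])
pH = -log10(4.9 x 10^(-13))
pH = 12.3098

12.3098


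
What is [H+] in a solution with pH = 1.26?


[H+] = 10^(-pH)
[H+] = 10^(-1.26)
[H+] = 0.055 M

0.055 M


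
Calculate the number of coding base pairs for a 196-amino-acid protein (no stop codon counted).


Each amino acid = 1 codon = 3 bp
bp = 196 * 3 = 588 bp

588 bp


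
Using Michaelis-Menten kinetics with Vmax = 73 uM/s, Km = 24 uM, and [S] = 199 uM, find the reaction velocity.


v = Vmax * [S] / (Km + [S])
v = 73 * 199 / (24 + 199)
v = 65.1435 uM/s

65.1435 uM/s


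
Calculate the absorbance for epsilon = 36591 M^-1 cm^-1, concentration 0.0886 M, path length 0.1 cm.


A = epsilon * c * l
A = 36591 * 0.0886 * 0.1
A = 324.1963

324.1963


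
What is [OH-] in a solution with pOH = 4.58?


[OH-] = 10^(-pOH)
[OH-] = 10^(-4.58)
[OH-] = 2.630e-05 M

2.630e-05 M


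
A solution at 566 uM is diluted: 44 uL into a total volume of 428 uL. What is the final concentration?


C2 = C1 * V1 / V2
C2 = 566 * 44 / 428
C2 = 58.1869 uM

58.1869 uM


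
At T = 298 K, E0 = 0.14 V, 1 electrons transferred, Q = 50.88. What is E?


E = E0 - (RT/nF) * ln(Q)
E = 0.14 - (8.314 * 298 / (1 * 96485)) * ln(50.88)
E = 0.0391 V

0.0391 V


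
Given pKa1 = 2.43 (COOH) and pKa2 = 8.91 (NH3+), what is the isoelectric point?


pI = (pKa1 + pKa2) / 2
pI = (2.43 + 8.91) / 2
pI = 5.67

5.67


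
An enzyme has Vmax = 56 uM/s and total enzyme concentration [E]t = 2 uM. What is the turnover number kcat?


kcat = Vmax / [E]t
kcat = 56 / 2
kcat = 28.0 s^-1

28.0 s^-1


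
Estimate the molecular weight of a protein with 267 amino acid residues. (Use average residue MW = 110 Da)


MW = n_residues * 110 Da
MW = 267 * 110
MW = 29370 Da

29370 Da


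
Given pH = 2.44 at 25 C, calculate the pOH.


pOH = 14 - pH
pOH = 14 - 2.44
pOH = 11.56

11.56


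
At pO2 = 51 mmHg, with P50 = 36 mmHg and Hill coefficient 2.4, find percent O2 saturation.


Y = pO2^n / (P50^n + pO2^n)
Y = 51^2.4 / (36^2.4 + 51^2.4)
Y = 69.76%

69.76%


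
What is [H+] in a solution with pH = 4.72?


[H+] = 10^(-pH)
[H+] = 10^(-4.72)
[H+] = 1.905e-05 M

1.905e-05 M


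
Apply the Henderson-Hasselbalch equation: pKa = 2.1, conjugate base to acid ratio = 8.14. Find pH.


pH = pKa + log10([A-]/[HA])
pH = 2.1 + log10(8.14)
pH = 3.0106

3.0106


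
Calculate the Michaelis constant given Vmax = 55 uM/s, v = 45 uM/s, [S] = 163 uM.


Km = [S] * (Vmax - v) / v
Km = 163 * (55 - 45) / 45
Km = 36.2222 uM

36.2222 uM


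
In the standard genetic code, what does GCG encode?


Standard genetic code lookup.
Codon GCG -> Ala

Ala


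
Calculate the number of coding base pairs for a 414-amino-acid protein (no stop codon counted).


Each amino acid = 1 codon = 3 bp
bp = 414 * 3 = 1242 bp

1242 bp


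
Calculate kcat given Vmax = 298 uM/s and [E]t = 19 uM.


kcat = Vmax / [E]t
kcat = 298 / 19
kcat = 15.6842 s^-1

15.6842 s^-1


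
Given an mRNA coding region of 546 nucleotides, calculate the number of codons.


codons = nucleotides / 3
codons = 546 / 3 = 182

182


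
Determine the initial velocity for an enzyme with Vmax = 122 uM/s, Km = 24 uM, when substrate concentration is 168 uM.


v = Vmax * [S] / (Km + [S])
v = 122 * 168 / (24 + 168)
v = 106.75 uM/s

106.75 uM/s


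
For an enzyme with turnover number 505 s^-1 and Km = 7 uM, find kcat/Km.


Catalytic efficiency = kcat / Km
= 505 / 7
= 72.1429 uM^-1*s^-1

72.1429 uM^-1*s^-1


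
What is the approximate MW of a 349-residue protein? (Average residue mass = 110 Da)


MW = n_residues * 110 Da
MW = 349 * 110
MW = 38390 Da

38390 Da


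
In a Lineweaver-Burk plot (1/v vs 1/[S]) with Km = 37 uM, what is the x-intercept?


x-intercept = -1/Km
= -1/37
= -0.027 1/uM

-0.027 1/uM


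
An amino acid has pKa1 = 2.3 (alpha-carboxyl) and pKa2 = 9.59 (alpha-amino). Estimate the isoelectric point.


pI = (pKa1 + pKa2) / 2
pI = (2.3 + 9.59) / 2
pI = 5.945

5.945


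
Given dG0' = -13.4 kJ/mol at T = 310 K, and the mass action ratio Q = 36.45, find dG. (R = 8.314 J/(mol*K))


dG = dG0' + RT * ln(Q) / 1000
dG = -13.4 + 8.314 * 310 * ln(36.45) / 1000
dG = -4.132 kJ/mol

-4.132 kJ/mol


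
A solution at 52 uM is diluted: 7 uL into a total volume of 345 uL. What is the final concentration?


C2 = C1 * V1 / V2
C2 = 52 * 7 / 345
C2 = 1.0551 uM

1.0551 uM


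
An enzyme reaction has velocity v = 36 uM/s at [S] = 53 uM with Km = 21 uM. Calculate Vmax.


Vmax = v * (Km + [S]) / [S]
Vmax = 36 * (21 + 53) / 53
Vmax = 50.2642 uM/s

50.2642 uM/s


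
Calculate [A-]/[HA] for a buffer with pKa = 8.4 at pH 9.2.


[A-]/[HA] = 10^(pH - pKa)
= 10^(9.2 - 8.4)
= 6.3096

6.3096


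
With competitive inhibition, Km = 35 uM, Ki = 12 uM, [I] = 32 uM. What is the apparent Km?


Km_app = Km * (1 + [I]/Ki)
Km_app = 35 * (1 + 32/12)
Km_app = 128.3333 uM

128.3333 uM


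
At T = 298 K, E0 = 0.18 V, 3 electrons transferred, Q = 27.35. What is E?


E = E0 - (RT/nF) * ln(Q)
E = 0.18 - (8.314 * 298 / (3 * 96485)) * ln(27.35)
E = 0.1517 V

0.1517 V


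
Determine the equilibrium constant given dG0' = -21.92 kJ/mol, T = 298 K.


Keq = exp(-dG0 * 1000 / (R * T))
Keq = exp(-(-21.92) * 1000 / (8.314 * 298))
Keq = 6956.0811

6956.0811


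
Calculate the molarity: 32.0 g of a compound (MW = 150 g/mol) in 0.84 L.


C = (mass / MW) / volume
C = (32.0 / 150) / 0.84
C = 0.254 M

0.254 M


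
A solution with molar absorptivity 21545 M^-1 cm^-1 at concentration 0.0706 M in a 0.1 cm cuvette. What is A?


A = epsilon * c * l
A = 21545 * 0.0706 * 0.1
A = 152.1077

152.1077


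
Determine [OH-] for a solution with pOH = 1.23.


[OH-] = 10^(-pOH)
[OH-] = 10^(-1.23)
[OH-] = 0.0589 M

0.0589 M


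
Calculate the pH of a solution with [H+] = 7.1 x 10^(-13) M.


pH = -log10([H+])
pH = -log10(7.1 x 10^(-13))
pH = 12.1487

12.1487


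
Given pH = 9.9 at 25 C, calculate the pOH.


pOH = 14 - pH
pOH = 14 - 9.9
pOH = 4.1

4.1


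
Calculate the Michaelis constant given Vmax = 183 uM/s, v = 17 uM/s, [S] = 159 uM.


Km = [S] * (Vmax - v) / v
Km = 159 * (183 - 17) / 17
Km = 1552.5882 uM

1552.5882 uM


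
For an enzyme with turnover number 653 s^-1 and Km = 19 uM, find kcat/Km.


Catalytic efficiency = kcat / Km
= 653 / 19
= 34.3684 uM^-1*s^-1

34.3684 uM^-1*s^-1


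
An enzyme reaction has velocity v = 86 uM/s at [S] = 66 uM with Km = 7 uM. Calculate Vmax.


Vmax = v * (Km + [S]) / [S]
Vmax = 86 * (7 + 66) / 66
Vmax = 95.1212 uM/s

95.1212 uM/s


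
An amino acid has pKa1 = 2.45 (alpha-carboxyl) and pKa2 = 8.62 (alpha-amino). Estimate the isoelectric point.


pI = (pKa1 + pKa2) / 2
pI = (2.45 + 8.62) / 2
pI = 5.535

5.535


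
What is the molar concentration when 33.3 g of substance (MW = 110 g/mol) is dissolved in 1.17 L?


C = (mass / MW) / volume
C = (33.3 / 110) / 1.17
C = 0.2587 M

0.2587 M


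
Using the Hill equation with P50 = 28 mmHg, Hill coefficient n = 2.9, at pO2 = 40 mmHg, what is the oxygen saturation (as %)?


Y = pO2^n / (P50^n + pO2^n)
Y = 40^2.9 / (28^2.9 + 40^2.9)
Y = 73.78%

73.78%


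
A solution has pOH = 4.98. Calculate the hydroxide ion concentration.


[OH-] = 10^(-pOH)
[OH-] = 10^(-4.98)
[OH-] = 1.047e-05 M

1.047e-05 M


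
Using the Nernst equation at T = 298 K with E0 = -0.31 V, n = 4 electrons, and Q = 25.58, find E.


E = E0 - (RT/nF) * ln(Q)
E = -0.31 - (8.314 * 298 / (4 * 96485)) * ln(25.58)
E = -0.3308 V

-0.3308 V


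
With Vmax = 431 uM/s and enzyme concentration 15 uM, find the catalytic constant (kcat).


kcat = Vmax / [E]t
kcat = 431 / 15
kcat = 28.7333 s^-1

28.7333 s^-1


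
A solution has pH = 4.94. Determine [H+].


[H+] = 10^(-pH)
[H+] = 10^(-4.94)
[H+] = 1.148e-05 M

1.148e-05 M


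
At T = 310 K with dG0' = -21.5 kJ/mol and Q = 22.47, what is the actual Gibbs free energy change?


dG = dG0' + RT * ln(Q) / 1000
dG = -21.5 + 8.314 * 310 * ln(22.47) / 1000
dG = -13.4789 kJ/mol

-13.4789 kJ/mol


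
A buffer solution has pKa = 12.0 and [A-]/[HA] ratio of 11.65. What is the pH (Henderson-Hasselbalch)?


pH = pKa + log10([A-]/[HA])
pH = 12.0 + log10(11.65)
pH = 13.0663

13.0663


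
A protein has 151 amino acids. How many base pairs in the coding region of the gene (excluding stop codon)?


Each amino acid = 1 codon = 3 bp
bp = 151 * 3 = 453 bp

453 bp


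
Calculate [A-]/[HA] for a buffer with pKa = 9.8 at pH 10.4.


[A-]/[HA] = 10^(pH - pKa)
= 10^(10.4 - 9.8)
= 3.9811

3.9811


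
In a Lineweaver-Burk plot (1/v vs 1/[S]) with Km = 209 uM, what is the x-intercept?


x-intercept = -1/Km
= -1/209
= -0.0048 1/uM

-0.0048 1/uM


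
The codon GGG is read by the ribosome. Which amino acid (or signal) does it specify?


Standard genetic code lookup.
Codon GGG -> Gly

Gly


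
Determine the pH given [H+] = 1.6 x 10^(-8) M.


pH = -log10([H+])
pH = -log10(1.6 x 10^(-8))
pH = 7.7959

7.7959


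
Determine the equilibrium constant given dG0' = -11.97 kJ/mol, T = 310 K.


Keq = exp(-dG0 * 1000 / (R * T))
Keq = exp(-(-11.97) * 1000 / (8.314 * 310))
Keq = 103.993

103.993


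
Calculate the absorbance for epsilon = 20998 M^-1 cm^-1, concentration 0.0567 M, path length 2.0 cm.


A = epsilon * c * l
A = 20998 * 0.0567 * 2.0
A = 2381.1732

2381.1732


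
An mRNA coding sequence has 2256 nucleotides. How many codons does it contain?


codons = nucleotides / 3
codons = 2256 / 3 = 752

752


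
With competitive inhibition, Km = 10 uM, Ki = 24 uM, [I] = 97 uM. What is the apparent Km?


Km_app = Km * (1 + [I]/Ki)
Km_app = 10 * (1 + 97/24)
Km_app = 50.4167 uM

50.4167 uM


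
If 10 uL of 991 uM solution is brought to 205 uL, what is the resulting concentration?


C2 = C1 * V1 / V2
C2 = 991 * 10 / 205
C2 = 48.3415 uM

48.3415 uM


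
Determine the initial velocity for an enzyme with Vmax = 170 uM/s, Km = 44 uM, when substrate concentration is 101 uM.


v = Vmax * [S] / (Km + [S])
v = 170 * 101 / (44 + 101)
v = 118.4138 uM/s

118.4138 uM/s


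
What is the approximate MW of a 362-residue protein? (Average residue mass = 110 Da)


MW = n_residues * 110 Da
MW = 362 * 110
MW = 39820 Da

39820 Da


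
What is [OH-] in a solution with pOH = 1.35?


[OH-] = 10^(-pOH)
[OH-] = 10^(-1.35)
[OH-] = 0.0447 M

0.0447 M


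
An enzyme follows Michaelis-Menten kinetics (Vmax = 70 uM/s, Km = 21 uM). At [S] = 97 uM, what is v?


v = Vmax * [S] / (Km + [S])
v = 70 * 97 / (21 + 97)
v = 57.5424 uM/s

57.5424 uM/s
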